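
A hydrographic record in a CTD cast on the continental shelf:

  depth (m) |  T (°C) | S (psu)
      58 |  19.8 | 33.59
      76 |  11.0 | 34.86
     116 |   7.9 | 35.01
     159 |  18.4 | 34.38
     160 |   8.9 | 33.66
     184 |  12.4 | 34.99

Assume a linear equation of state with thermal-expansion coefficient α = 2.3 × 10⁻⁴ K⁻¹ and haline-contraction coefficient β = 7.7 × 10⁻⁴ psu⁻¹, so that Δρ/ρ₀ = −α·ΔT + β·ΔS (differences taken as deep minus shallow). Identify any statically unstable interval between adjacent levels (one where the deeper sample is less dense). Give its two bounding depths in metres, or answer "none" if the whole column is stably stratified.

116–159 m

Evaluate Δρ/ρ₀ = −αΔT + βΔS across each adjacent pair:
  58–76 m: −αΔT+βΔS = −(2.3 × 10⁻⁴)(-8.8)+(7.7 × 10⁻⁴)(+1.27) = 3.0 × 10⁻³ → stable
  76–116 m: −αΔT+βΔS = −(2.3 × 10⁻⁴)(-3.1)+(7.7 × 10⁻⁴)(+0.15) = 8.3 × 10⁻⁴ → stable
  116–159 m: −αΔT+βΔS = −(2.3 × 10⁻⁴)(+10.5)+(7.7 × 10⁻⁴)(-0.63) = -2.9 × 10⁻³ → UNSTABLE
  159–160 m: −αΔT+βΔS = −(2.3 × 10⁻⁴)(-9.5)+(7.7 × 10⁻⁴)(-0.72) = 1.6 × 10⁻³ → stable
  160–184 m: −αΔT+βΔS = −(2.3 × 10⁻⁴)(+3.5)+(7.7 × 10⁻⁴)(+1.33) = 2.2 × 10⁻⁴ → stable
The 116–159 m interval has Δρ < 0: lighter water underlies denser water.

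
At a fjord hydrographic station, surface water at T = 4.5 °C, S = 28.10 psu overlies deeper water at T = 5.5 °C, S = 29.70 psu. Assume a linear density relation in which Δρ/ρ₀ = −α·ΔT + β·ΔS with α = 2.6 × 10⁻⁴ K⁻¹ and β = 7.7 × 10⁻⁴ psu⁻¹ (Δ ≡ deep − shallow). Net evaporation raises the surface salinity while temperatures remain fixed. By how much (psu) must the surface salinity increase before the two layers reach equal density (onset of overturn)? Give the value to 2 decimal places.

1.26 psu

Neutral buoyancy requires −α(T_deep − T_surf) + β(S_deep − S_surf′) = 0.
S_surf′ = S_deep − (α/β)·ΔT = 29.70 − (2.6 × 10⁻⁴/7.7 × 10⁻⁴)·(+1.0) = 29.3623 psu.
Increase required: 29.3623 − 28.10 = 1.2623 psu.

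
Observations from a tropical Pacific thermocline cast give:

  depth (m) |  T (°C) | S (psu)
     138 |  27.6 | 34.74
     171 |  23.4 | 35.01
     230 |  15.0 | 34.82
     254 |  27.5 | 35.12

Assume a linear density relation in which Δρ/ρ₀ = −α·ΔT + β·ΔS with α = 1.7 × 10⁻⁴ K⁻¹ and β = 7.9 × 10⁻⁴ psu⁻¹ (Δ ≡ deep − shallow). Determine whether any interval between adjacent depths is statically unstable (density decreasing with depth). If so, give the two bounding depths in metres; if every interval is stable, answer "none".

230–254 m

Evaluate Δρ/ρ₀ = −αΔT + βΔS across each adjacent pair:
  138–171 m: −αΔT+βΔS = −(1.7 × 10⁻⁴)(-4.2)+(7.9 × 10⁻⁴)(+0.27) = 9.3 × 10⁻⁴ → stable
  171–230 m: −αΔT+βΔS = −(1.7 × 10⁻⁴)(-8.4)+(7.9 × 10⁻⁴)(-0.19) = 1.3 × 10⁻³ → stable
  230–254 m: −αΔT+βΔS = −(1.7 × 10⁻⁴)(+12.5)+(7.9 × 10⁻⁴)(+0.30) = -1.9 × 10⁻³ → UNSTABLE
The 230–254 m interval has Δρ < 0: lighter water underlies denser water.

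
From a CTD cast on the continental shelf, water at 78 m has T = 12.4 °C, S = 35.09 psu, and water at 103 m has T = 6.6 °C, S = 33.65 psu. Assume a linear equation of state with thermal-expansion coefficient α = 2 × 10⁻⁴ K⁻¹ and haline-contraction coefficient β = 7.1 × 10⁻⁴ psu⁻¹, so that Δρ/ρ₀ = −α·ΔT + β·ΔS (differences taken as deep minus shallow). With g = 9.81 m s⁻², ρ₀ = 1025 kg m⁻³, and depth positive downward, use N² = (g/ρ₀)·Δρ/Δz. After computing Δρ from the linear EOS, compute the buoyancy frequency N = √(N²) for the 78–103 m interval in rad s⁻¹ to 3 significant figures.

7.35 × 10⁻³ rad s⁻¹

ΔT = -5.8 K, ΔS = -1.44 psu (deep − shallow).
Δρ/ρ₀ = −αΔT + βΔS = 1.16 × 10⁻³ − 1.0224 × 10⁻³ = 1.376 × 10⁻⁴, so Δρ ≈ 0.1410 kg m⁻³.
N² = (g/ρ₀)·Δρ/Δz = g·(Δρ/ρ₀)/Δz = 9.81 × 1.376 × 10⁻⁴ / 25 = 5.3994 × 10⁻⁵ s⁻².
N = √(5.3994 × 10⁻⁵) = 7.3481 × 10⁻³ rad s⁻¹ ≈ 7.35 × 10⁻³ rad s⁻¹.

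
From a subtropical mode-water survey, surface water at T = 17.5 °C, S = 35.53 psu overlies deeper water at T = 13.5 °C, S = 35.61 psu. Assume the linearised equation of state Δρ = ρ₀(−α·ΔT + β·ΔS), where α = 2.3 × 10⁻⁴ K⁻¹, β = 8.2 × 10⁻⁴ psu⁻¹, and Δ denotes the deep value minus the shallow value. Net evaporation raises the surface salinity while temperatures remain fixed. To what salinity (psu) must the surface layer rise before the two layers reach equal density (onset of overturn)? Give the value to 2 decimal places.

36.73 psu

Neutral buoyancy requires −α(T_deep − T_surf) + β(S_deep − S_surf′) = 0.
S_surf′ = S_deep − (α/β)·ΔT = 35.61 − (2.3 × 10⁻⁴/8.2 × 10⁻⁴)·(-4.0) = 36.7320 psu.
Increase required: 36.7320 − 35.53 = 1.2020 psu.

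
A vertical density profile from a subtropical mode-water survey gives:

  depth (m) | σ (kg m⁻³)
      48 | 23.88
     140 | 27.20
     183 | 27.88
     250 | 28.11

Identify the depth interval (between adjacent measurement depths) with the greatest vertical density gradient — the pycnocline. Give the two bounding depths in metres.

Compute the density gradient over each adjacent pair:
  48–140 m: Δρ/Δz = 3.32/92 = 0.036 kg m⁻⁴
  140–183 m: Δρ/Δz = 0.68/43 = 0.016 kg m⁻⁴
  183–250 m: Δρ/Δz = 0.23/67 = 3.4 × 10⁻³ kg m⁻⁴
The largest gradient is in the 48–140 m interval — the pycnocline.

48–140 m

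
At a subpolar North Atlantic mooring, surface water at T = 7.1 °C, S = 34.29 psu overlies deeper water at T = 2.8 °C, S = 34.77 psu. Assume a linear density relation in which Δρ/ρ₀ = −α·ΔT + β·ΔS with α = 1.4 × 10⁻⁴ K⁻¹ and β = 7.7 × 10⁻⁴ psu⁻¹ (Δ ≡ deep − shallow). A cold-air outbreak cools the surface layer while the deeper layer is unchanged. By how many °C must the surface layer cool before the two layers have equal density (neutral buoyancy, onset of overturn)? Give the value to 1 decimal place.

Neutral buoyancy requires Δρ = 0, i.e. −α(T_deep − T_surf′) + β(S_deep − S_surf) = 0.
T_surf′ = T_deep − (β/α)·ΔS = 2.8 − (7.7 × 10⁻⁴/1.4 × 10⁻⁴)·(+0.48) = 0.160 °C.
Cooling required: 7.1 − (0.160) = 6.940 °C.

6.9 °C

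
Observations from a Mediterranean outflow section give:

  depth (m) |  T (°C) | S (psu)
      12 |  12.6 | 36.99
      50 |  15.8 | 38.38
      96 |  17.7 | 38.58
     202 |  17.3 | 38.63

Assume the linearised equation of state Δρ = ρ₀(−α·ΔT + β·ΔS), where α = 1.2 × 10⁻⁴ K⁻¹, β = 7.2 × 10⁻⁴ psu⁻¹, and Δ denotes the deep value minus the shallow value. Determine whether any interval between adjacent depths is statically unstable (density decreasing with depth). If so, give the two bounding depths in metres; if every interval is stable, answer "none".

50–96 m

Evaluate Δρ/ρ₀ = −αΔT + βΔS across each adjacent pair:
  12–50 m: −αΔT+βΔS = −(1.2 × 10⁻⁴)(+3.2)+(7.2 × 10⁻⁴)(+1.39) = 6.2 × 10⁻⁴ → stable
  50–96 m: −αΔT+βΔS = −(1.2 × 10⁻⁴)(+1.9)+(7.2 × 10⁻⁴)(+0.20) = -8.4 × 10⁻⁵ → UNSTABLE
  96–202 m: −αΔT+βΔS = −(1.2 × 10⁻⁴)(-0.4)+(7.2 × 10⁻⁴)(+0.05) = 8.4 × 10⁻⁵ → stable
The 50–96 m interval has Δρ < 0: lighter water underlies denser water.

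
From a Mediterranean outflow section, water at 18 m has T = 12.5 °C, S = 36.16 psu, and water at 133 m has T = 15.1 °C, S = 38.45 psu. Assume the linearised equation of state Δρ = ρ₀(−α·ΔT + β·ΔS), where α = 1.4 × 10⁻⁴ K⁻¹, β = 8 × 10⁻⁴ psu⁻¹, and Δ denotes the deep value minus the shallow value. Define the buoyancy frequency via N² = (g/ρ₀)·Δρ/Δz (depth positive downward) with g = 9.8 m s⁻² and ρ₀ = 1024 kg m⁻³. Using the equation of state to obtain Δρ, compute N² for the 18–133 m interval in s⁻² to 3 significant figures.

1.25 × 10⁻⁴ s⁻²

ΔT = +2.6 K, ΔS = +2.29 psu (deep − shallow).
Δρ/ρ₀ = −αΔT + βΔS = -3.64 × 10⁻⁴ + 1.832 × 10⁻³ = 1.468 × 10⁻³, so Δρ ≈ 1.503 kg m⁻³.
N² = (g/ρ₀)·Δρ/Δz = g·(Δρ/ρ₀)/Δz = 9.8 × 1.468 × 10⁻³ / 115 = 1.2510 × 10⁻⁴ s⁻² ≈ 1.25 × 10⁻⁴ s⁻².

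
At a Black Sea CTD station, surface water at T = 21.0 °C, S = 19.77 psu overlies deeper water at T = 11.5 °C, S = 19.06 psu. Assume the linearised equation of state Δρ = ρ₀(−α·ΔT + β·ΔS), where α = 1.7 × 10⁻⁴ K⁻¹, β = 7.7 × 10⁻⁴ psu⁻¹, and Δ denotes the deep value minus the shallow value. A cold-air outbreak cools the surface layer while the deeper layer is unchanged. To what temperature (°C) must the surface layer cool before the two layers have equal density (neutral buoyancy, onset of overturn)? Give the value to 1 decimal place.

14.7 °C

Neutral buoyancy requires Δρ = 0, i.e. −α(T_deep − T_surf′) + β(S_deep − S_surf) = 0.
T_surf′ = T_deep − (β/α)·ΔS = 11.5 − (7.7 × 10⁻⁴/1.7 × 10⁻⁴)·(-0.71) = 14.716 °C.
Cooling required: 21.0 − (14.716) = 6.284 °C.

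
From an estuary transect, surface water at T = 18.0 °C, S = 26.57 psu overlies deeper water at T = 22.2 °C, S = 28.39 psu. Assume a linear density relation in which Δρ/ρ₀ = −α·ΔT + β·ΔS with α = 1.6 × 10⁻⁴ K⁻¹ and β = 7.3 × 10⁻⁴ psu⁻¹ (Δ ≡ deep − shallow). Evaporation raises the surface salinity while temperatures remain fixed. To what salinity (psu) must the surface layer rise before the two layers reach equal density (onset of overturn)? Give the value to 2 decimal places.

Neutral buoyancy requires −α(T_deep − T_surf) + β(S_deep − S_surf′) = 0.
S_surf′ = S_deep − (α/β)·ΔT = 28.39 − (1.6 × 10⁻⁴/7.3 × 10⁻⁴)·(+4.2) = 27.4695 psu.
Increase required: 27.4695 − 26.57 = 0.8995 psu.

27.47 psu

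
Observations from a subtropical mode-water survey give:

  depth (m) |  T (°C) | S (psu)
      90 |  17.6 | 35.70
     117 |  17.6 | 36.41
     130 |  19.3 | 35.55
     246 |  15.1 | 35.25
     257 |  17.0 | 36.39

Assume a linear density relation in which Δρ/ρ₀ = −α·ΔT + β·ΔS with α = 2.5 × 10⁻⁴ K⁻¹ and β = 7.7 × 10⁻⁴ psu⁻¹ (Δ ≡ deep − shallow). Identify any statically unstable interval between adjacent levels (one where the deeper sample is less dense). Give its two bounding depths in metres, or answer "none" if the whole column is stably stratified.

117–130 m

Evaluate Δρ/ρ₀ = −αΔT + βΔS across each adjacent pair:
  90–117 m: −αΔT+βΔS = −(2.5 × 10⁻⁴)(+0.0)+(7.7 × 10⁻⁴)(+0.71) = 5.5 × 10⁻⁴ → stable
  117–130 m: −αΔT+βΔS = −(2.5 × 10⁻⁴)(+1.7)+(7.7 × 10⁻⁴)(-0.86) = -1.1 × 10⁻³ → UNSTABLE
  130–246 m: −αΔT+βΔS = −(2.5 × 10⁻⁴)(-4.2)+(7.7 × 10⁻⁴)(-0.30) = 8.2 × 10⁻⁴ → stable
  246–257 m: −αΔT+βΔS = −(2.5 × 10⁻⁴)(+1.9)+(7.7 × 10⁻⁴)(+1.14) = 4.0 × 10⁻⁴ → stable
The 117–130 m interval has Δρ < 0: lighter water underlies denser water.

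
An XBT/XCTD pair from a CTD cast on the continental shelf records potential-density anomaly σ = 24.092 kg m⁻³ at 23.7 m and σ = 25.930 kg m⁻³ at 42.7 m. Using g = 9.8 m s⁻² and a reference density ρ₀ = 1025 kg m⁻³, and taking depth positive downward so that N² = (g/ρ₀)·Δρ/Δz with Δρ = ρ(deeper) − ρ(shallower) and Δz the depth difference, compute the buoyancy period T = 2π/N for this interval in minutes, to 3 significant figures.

Δρ = 1025.930 − 1024.092 = 1.838 kg m⁻³ over Δz = 42.7 − 23.7 = 19 m.
N² = (9.8/1025) × (1.838/19) = 9.2490 × 10⁻⁴ s⁻².
N = √(9.2490 × 10⁻⁴) = 0.030412 rad s⁻¹, so T = 2π/N = 206.60 s = 3.4433 min ≈ 3.44 min.

3.44 min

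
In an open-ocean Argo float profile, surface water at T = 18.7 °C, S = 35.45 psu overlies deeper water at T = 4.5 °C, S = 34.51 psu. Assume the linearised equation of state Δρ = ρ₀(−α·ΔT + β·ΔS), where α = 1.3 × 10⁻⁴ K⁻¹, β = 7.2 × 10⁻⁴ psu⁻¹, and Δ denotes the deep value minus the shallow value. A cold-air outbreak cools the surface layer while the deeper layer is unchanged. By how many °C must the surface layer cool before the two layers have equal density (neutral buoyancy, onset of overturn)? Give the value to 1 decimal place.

Neutral buoyancy requires Δρ = 0, i.e. −α(T_deep − T_surf′) + β(S_deep − S_surf) = 0.
T_surf′ = T_deep − (β/α)·ΔS = 4.5 − (7.2 × 10⁻⁴/1.3 × 10⁻⁴)·(-0.94) = 9.706 °C.
Cooling required: 18.7 − (9.706) = 8.994 °C.

9.0 °C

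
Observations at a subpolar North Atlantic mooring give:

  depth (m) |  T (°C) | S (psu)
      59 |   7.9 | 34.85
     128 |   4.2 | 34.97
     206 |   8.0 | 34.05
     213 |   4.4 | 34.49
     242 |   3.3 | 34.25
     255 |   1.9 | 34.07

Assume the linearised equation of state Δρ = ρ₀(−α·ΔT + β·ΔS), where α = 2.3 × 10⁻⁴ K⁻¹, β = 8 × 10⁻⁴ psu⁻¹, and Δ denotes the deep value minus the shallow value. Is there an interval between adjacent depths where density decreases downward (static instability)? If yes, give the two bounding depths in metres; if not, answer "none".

128–206 m

Evaluate Δρ/ρ₀ = −αΔT + βΔS across each adjacent pair:
  59–128 m: −αΔT+βΔS = −(2.3 × 10⁻⁴)(-3.7)+(8 × 10⁻⁴)(+0.12) = 9.5 × 10⁻⁴ → stable
  128–206 m: −αΔT+βΔS = −(2.3 × 10⁻⁴)(+3.8)+(8 × 10⁻⁴)(-0.92) = -1.6 × 10⁻³ → UNSTABLE
  206–213 m: −αΔT+βΔS = −(2.3 × 10⁻⁴)(-3.6)+(8 × 10⁻⁴)(+0.44) = 1.2 × 10⁻³ → stable
  213–242 m: −αΔT+βΔS = −(2.3 × 10⁻⁴)(-1.1)+(8 × 10⁻⁴)(-0.24) = 6.1 × 10⁻⁵ → stable
  242–255 m: −αΔT+βΔS = −(2.3 × 10⁻⁴)(-1.4)+(8 × 10⁻⁴)(-0.18) = 1.8 × 10⁻⁴ → stable
The 128–206 m interval has Δρ < 0: lighter water underlies denser water.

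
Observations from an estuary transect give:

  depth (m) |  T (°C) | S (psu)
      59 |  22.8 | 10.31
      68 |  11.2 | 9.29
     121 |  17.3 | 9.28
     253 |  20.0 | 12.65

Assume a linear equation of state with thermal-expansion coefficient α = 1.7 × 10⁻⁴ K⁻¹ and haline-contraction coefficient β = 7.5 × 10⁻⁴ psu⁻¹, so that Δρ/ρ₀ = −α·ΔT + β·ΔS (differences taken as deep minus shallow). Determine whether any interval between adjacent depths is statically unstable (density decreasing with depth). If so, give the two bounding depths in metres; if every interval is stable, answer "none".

Evaluate Δρ/ρ₀ = −αΔT + βΔS across each adjacent pair:
  59–68 m: −αΔT+βΔS = −(1.7 × 10⁻⁴)(-11.6)+(7.5 × 10⁻⁴)(-1.02) = 1.2 × 10⁻³ → stable
  68–121 m: −αΔT+βΔS = −(1.7 × 10⁻⁴)(+6.1)+(7.5 × 10⁻⁴)(-0.01) = -1.0 × 10⁻³ → UNSTABLE
  121–253 m: −αΔT+βΔS = −(1.7 × 10⁻⁴)(+2.7)+(7.5 × 10⁻⁴)(+3.37) = 2.1 × 10⁻³ → stable
The 68–121 m interval has Δρ < 0: lighter water underlies denser water.

68–121 m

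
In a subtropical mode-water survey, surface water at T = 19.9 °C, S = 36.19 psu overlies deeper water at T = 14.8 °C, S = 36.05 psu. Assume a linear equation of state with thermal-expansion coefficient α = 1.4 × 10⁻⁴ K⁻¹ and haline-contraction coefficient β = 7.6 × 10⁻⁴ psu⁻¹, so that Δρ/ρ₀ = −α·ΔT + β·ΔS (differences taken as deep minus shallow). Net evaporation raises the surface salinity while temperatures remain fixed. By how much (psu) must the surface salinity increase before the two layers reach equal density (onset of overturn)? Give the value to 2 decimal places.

0.80 psu

Neutral buoyancy requires −α(T_deep − T_surf) + β(S_deep − S_surf′) = 0.
S_surf′ = S_deep − (α/β)·ΔT = 36.05 − (1.4 × 10⁻⁴/7.6 × 10⁻⁴)·(-5.1) = 36.9895 psu.
Increase required: 36.9895 − 36.19 = 0.7995 psu.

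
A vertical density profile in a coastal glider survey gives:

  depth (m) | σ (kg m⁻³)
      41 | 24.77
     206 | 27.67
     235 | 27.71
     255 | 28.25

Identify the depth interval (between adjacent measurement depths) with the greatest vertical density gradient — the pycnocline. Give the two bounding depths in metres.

235–255 m

Compute the density gradient over each adjacent pair:
  41–206 m: Δρ/Δz = 2.90/165 = 0.018 kg m⁻⁴
  206–235 m: Δρ/Δz = 0.04/29 = 1.4 × 10⁻³ kg m⁻⁴
  235–255 m: Δρ/Δz = 0.54/20 = 0.027 kg m⁻⁴
The largest gradient is in the 235–255 m interval — the pycnocline.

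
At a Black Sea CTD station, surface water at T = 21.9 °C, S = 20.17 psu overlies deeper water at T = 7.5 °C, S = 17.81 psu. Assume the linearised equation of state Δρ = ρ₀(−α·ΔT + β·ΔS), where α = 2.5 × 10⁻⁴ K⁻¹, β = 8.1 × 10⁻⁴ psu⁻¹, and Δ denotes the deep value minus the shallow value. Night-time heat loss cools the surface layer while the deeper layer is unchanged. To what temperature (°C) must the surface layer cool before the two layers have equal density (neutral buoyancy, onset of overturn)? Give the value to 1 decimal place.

15.1 °C

Neutral buoyancy requires Δρ = 0, i.e. −α(T_deep − T_surf′) + β(S_deep − S_surf) = 0.
T_surf′ = T_deep − (β/α)·ΔS = 7.5 − (8.1 × 10⁻⁴/2.5 × 10⁻⁴)·(-2.36) = 15.146 °C.
Cooling required: 21.9 − (15.146) = 6.754 °C.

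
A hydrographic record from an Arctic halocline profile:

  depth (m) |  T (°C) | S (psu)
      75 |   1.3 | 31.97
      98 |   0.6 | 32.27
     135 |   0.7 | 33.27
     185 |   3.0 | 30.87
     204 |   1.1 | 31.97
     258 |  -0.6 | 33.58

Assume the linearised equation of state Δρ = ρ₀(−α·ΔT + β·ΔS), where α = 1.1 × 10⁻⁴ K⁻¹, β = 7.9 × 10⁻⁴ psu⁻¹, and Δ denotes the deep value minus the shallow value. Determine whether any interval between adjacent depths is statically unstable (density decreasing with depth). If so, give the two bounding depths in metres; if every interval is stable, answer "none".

135–185 m

Evaluate Δρ/ρ₀ = −αΔT + βΔS across each adjacent pair:
  75–98 m: −αΔT+βΔS = −(1.1 × 10⁻⁴)(-0.7)+(7.9 × 10⁻⁴)(+0.30) = 3.1 × 10⁻⁴ → stable
  98–135 m: −αΔT+βΔS = −(1.1 × 10⁻⁴)(+0.1)+(7.9 × 10⁻⁴)(+1.00) = 7.8 × 10⁻⁴ → stable
  135–185 m: −αΔT+βΔS = −(1.1 × 10⁻⁴)(+2.3)+(7.9 × 10⁻⁴)(-2.40) = -2.1 × 10⁻³ → UNSTABLE
  185–204 m: −αΔT+βΔS = −(1.1 × 10⁻⁴)(-1.9)+(7.9 × 10⁻⁴)(+1.10) = 1.1 × 10⁻³ → stable
  204–258 m: −αΔT+βΔS = −(1.1 × 10⁻⁴)(-1.7)+(7.9 × 10⁻⁴)(+1.61) = 1.5 × 10⁻³ → stable
The 135–185 m interval has Δρ < 0: lighter water underlies denser water.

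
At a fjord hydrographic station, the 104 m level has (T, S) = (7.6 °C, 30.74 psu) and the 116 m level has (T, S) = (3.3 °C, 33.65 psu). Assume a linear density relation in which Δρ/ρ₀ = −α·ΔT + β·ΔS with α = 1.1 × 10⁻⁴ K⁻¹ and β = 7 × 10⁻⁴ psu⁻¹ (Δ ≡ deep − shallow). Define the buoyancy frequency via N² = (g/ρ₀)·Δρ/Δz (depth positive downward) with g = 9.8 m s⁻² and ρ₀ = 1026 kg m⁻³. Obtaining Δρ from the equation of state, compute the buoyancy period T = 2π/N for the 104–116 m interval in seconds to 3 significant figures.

ΔT = -4.3 K, ΔS = +2.91 psu (deep − shallow).
Δρ/ρ₀ = −αΔT + βΔS = 4.73 × 10⁻⁴ + 2.037 × 10⁻³ = 2.51 × 10⁻³, so Δρ ≈ 2.575 kg m⁻³.
N² = (g/ρ₀)·Δρ/Δz = g·(Δρ/ρ₀)/Δz = 9.8 × 2.51 × 10⁻³ / 12 = 2.0498 × 10⁻³ s⁻².
N = √(2.0498 × 10⁻³) = 0.045275 rad s⁻¹ → T = 2π/N = 138.78 s ≈ 139 s.

139 s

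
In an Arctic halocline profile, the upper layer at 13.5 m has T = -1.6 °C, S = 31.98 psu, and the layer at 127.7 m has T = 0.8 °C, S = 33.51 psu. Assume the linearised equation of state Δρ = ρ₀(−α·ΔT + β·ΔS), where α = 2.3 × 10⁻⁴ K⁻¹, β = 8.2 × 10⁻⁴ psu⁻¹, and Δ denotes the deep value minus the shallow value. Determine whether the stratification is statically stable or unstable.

ΔT = 0.8 − -1.6 = +2.4 K and ΔS = 33.51 − 31.98 = +1.53 psu (deep − shallow).
−αΔT = -5.52 × 10⁻⁴; βΔS = 1.2546 × 10⁻³; sum Δρ/ρ₀ = 7.026 × 10⁻⁴.
Δρ/ρ₀ > 0, so Δρ > 0: deeper water is denser → statically stable.

stable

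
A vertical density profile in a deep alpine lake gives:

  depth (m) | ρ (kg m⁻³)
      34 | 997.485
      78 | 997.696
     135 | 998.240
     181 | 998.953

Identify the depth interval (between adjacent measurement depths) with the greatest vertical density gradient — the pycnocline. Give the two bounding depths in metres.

Compute the density gradient over each adjacent pair:
  34–78 m: Δρ/Δz = 0.211/44 = 4.8 × 10⁻³ kg m⁻⁴
  78–135 m: Δρ/Δz = 0.544/57 = 9.5 × 10⁻³ kg m⁻⁴
  135–181 m: Δρ/Δz = 0.713/46 = 0.015 kg m⁻⁴
The largest gradient is in the 135–181 m interval — the pycnocline.

135–181 m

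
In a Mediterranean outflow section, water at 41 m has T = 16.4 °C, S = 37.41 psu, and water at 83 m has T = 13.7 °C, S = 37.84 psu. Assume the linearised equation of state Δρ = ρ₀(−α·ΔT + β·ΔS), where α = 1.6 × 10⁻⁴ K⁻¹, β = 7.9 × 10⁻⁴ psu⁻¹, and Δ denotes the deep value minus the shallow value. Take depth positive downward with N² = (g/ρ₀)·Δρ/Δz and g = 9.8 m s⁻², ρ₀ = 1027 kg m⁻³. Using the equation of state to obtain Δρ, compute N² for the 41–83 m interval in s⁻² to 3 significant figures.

1.80 × 10⁻⁴ s⁻²

ΔT = -2.7 K, ΔS = +0.43 psu (deep − shallow).
Δρ/ρ₀ = −αΔT + βΔS = 4.32 × 10⁻⁴ + 3.397 × 10⁻⁴ = 7.717 × 10⁻⁴, so Δρ ≈ 0.7925 kg m⁻³.
N² = (g/ρ₀)·Δρ/Δz = g·(Δρ/ρ₀)/Δz = 9.8 × 7.717 × 10⁻⁴ / 42 = 1.8006 × 10⁻⁴ s⁻² ≈ 1.80 × 10⁻⁴ s⁻².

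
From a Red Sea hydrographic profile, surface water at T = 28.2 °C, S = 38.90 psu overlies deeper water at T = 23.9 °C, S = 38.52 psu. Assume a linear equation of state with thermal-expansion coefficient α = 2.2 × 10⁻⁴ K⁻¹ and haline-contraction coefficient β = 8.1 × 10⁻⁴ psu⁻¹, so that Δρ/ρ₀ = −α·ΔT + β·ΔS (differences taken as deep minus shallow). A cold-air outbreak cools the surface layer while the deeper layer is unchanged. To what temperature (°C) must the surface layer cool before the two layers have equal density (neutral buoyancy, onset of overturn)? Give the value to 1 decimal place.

25.3 °C

Neutral buoyancy requires Δρ = 0, i.e. −α(T_deep − T_surf′) + β(S_deep − S_surf) = 0.
T_surf′ = T_deep − (β/α)·ΔS = 23.9 − (8.1 × 10⁻⁴/2.2 × 10⁻⁴)·(-0.38) = 25.299 °C.
Cooling required: 28.2 − (25.299) = 2.901 °C.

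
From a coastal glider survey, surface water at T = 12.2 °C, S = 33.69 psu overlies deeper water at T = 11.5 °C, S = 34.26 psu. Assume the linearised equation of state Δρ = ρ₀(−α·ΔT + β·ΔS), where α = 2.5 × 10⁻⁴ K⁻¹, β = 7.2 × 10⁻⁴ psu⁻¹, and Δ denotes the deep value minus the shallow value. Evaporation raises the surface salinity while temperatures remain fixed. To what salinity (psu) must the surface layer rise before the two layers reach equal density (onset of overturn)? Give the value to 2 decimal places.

34.50 psu

Neutral buoyancy requires −α(T_deep − T_surf) + β(S_deep − S_surf′) = 0.
S_surf′ = S_deep − (α/β)·ΔT = 34.26 − (2.5 × 10⁻⁴/7.2 × 10⁻⁴)·(-0.7) = 34.5031 psu.
Increase required: 34.5031 − 33.69 = 0.8131 psu.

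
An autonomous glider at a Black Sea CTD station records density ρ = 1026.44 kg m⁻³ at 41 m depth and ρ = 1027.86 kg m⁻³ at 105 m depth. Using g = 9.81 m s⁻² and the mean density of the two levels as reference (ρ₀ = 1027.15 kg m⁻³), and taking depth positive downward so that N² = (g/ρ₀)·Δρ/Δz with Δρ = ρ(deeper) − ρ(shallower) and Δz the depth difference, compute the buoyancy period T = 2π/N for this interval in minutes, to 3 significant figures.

Δρ = 1027.86 − 1026.44 = 1.42 kg m⁻³ over Δz = 105 − 41 = 64 m.
N² = (9.81/1027.15) × (1.42/64) = 2.1191 × 10⁻⁴ s⁻².
N = √(2.1191 × 10⁻⁴) = 0.014557 rad s⁻¹, so T = 2π/N = 431.63 s = 7.1938 min ≈ 7.19 min.
A positive N² confirms static stability across the interval.

7.19 min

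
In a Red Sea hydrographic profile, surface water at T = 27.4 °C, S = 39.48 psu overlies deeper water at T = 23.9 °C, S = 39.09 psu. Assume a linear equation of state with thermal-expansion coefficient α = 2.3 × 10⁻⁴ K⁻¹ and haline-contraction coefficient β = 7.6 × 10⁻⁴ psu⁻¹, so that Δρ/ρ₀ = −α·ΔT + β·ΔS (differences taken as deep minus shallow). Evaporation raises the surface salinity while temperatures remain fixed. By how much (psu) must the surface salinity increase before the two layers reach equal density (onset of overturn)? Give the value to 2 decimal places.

0.67 psu

Neutral buoyancy requires −α(T_deep − T_surf) + β(S_deep − S_surf′) = 0.
S_surf′ = S_deep − (α/β)·ΔT = 39.09 − (2.3 × 10⁻⁴/7.6 × 10⁻⁴)·(-3.5) = 40.1492 psu.
Increase required: 40.1492 − 39.48 = 0.6692 psu.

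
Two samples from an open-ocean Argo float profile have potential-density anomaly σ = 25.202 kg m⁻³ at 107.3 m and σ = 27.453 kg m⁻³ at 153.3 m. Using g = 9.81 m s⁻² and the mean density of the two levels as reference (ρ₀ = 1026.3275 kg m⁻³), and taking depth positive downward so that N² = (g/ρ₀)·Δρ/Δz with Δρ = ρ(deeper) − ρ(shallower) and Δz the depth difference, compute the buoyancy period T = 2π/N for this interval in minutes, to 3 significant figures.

4.84 min

Δρ = 1027.453 − 1025.202 = 2.251 kg m⁻³ over Δz = 153.3 − 107.3 = 46 m.
N² = (9.81/1026.3275) × (2.251/46) = 4.6774 × 10⁻⁴ s⁻².
N = √(4.6774 × 10⁻⁴) = 0.021627 rad s⁻¹, so T = 2π/N = 290.53 s = 4.8422 min ≈ 4.84 min.
N² > 0, so the interval is statically stable.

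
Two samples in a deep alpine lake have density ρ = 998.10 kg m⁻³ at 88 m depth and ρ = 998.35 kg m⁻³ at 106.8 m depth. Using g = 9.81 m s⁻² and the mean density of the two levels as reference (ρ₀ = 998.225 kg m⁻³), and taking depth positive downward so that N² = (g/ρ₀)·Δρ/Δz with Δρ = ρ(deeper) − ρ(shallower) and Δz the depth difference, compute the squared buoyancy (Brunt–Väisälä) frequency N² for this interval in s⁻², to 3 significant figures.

1.31 × 10⁻⁴ s⁻²

Δρ = 998.35 − 998.10 = 0.25 kg m⁻³ over Δz = 106.8 − 88 = 18.8 m.
N² = (9.81/998.225) × (0.25/18.8) = 1.3068 × 10⁻⁴ s⁻² ≈ 1.31 × 10⁻⁴ s⁻².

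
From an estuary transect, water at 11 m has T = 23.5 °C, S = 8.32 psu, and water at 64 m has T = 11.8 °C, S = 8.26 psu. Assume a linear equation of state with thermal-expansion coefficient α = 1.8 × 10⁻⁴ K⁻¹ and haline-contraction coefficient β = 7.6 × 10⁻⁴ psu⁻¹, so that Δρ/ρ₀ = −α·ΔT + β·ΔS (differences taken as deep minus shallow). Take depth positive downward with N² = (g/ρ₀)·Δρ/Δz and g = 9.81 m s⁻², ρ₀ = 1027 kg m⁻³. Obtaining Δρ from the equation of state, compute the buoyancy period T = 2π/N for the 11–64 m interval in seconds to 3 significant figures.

322 s

ΔT = -11.7 K, ΔS = -0.06 psu (deep − shallow).
Δρ/ρ₀ = −αΔT + βΔS = 2.106 × 10⁻³ − 4.56 × 10⁻⁵ = 2.0604 × 10⁻³, so Δρ ≈ 2.116 kg m⁻³.
N² = (g/ρ₀)·Δρ/Δz = g·(Δρ/ρ₀)/Δz = 9.81 × 2.0604 × 10⁻³ / 53 = 3.8137 × 10⁻⁴ s⁻².
N = √(3.8137 × 10⁻⁴) = 0.019529 rad s⁻¹ → T = 2π/N = 321.74 s ≈ 322 s.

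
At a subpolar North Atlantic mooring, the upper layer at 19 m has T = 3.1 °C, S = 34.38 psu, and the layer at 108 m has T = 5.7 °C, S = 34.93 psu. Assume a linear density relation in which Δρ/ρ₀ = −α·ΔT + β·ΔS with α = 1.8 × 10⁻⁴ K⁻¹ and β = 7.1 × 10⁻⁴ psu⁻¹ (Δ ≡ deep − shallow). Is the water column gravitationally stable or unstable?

unstable

ΔT = 5.7 − 3.1 = +2.6 K and ΔS = 34.93 − 34.38 = +0.55 psu (deep − shallow).
−αΔT = -4.68 × 10⁻⁴; βΔS = 3.905 × 10⁻⁴; sum Δρ/ρ₀ = -7.75 × 10⁻⁵.
Δρ/ρ₀ < 0, so Δρ < 0: deeper water is lighter → statically unstable; the column would overturn.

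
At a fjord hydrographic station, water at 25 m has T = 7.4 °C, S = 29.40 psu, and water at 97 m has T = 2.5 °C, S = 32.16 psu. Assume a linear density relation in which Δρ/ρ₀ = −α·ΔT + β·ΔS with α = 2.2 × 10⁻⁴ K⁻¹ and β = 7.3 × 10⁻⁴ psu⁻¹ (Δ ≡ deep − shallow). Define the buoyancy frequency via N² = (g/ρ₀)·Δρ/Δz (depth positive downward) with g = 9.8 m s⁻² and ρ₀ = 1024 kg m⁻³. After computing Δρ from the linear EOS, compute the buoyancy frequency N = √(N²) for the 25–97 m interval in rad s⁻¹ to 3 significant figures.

ΔT = -4.9 K, ΔS = +2.76 psu (deep − shallow).
Δρ/ρ₀ = −αΔT + βΔS = 1.078 × 10⁻³ + 2.0148 × 10⁻³ = 3.0928 × 10⁻³, so Δρ ≈ 3.167 kg m⁻³.
N² = (g/ρ₀)·Δρ/Δz = g·(Δρ/ρ₀)/Δz = 9.8 × 3.0928 × 10⁻³ / 72 = 4.2096 × 10⁻⁴ s⁻².
N = √(4.2096 × 10⁻⁴) = 0.020517 rad s⁻¹ ≈ 0.0205 rad s⁻¹.

0.0205 rad s⁻¹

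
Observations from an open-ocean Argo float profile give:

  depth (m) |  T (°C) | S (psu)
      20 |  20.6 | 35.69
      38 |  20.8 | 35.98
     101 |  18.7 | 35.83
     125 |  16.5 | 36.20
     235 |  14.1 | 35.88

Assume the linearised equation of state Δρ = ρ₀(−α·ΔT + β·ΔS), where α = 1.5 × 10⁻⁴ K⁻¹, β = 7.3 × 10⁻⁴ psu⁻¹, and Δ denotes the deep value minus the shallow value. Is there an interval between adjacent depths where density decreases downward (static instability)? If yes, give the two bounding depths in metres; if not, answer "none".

none

Evaluate Δρ/ρ₀ = −αΔT + βΔS across each adjacent pair:
  20–38 m: −αΔT+βΔS = −(1.5 × 10⁻⁴)(+0.2)+(7.3 × 10⁻⁴)(+0.29) = 1.8 × 10⁻⁴ → stable
  38–101 m: −αΔT+βΔS = −(1.5 × 10⁻⁴)(-2.1)+(7.3 × 10⁻⁴)(-0.15) = 2.1 × 10⁻⁴ → stable
  101–125 m: −αΔT+βΔS = −(1.5 × 10⁻⁴)(-2.2)+(7.3 × 10⁻⁴)(+0.37) = 6.0 × 10⁻⁴ → stable
  125–235 m: −αΔT+βΔS = −(1.5 × 10⁻⁴)(-2.4)+(7.3 × 10⁻⁴)(-0.32) = 1.3 × 10⁻⁴ → stable
Every interval has Δρ > 0: the column is stably stratified throughout.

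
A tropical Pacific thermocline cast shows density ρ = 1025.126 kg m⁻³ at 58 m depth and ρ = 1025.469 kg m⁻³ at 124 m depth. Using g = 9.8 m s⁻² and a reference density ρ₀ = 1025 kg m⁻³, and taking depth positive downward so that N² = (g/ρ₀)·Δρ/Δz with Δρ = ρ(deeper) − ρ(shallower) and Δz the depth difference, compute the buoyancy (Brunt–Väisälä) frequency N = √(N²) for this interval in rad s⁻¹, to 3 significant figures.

Δρ = 1025.469 − 1025.126 = 0.343 kg m⁻³ over Δz = 124 − 58 = 66 m.
N² = (9.8/1025) × (0.343/66) = 4.9688 × 10⁻⁵ s⁻².
N = √(4.9688 × 10⁻⁵) = 7.0490 × 10⁻³ rad s⁻¹ ≈ 7.05 × 10⁻³ rad s⁻¹.

7.05 × 10⁻³ rad s⁻¹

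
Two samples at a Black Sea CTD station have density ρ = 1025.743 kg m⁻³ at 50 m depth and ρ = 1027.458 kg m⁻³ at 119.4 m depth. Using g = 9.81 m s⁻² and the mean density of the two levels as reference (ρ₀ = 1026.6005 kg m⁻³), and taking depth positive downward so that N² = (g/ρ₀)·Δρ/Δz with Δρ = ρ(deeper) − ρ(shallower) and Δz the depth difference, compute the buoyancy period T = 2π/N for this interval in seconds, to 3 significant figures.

409 s

Δρ = 1027.458 − 1025.743 = 1.715 kg m⁻³ over Δz = 119.4 − 50 = 69.4 m.
N² = (9.81/1026.6005) × (1.715/69.4) = 2.3614 × 10⁻⁴ s⁻².
N = √(2.3614 × 10⁻⁴) = 0.015367 rad s⁻¹, so T = 2π/N = 408.88 s ≈ 409 s.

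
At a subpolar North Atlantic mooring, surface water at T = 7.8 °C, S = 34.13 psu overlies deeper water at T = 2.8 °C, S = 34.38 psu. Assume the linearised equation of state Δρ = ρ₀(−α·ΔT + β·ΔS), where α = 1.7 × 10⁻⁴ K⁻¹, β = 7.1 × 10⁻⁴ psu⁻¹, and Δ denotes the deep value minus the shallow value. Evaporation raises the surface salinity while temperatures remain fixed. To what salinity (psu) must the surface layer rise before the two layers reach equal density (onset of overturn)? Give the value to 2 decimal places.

35.58 psu

Neutral buoyancy requires −α(T_deep − T_surf) + β(S_deep − S_surf′) = 0.
S_surf′ = S_deep − (α/β)·ΔT = 34.38 − (1.7 × 10⁻⁴/7.1 × 10⁻⁴)·(-5.0) = 35.5772 psu.
Increase required: 35.5772 − 34.13 = 1.4472 psu.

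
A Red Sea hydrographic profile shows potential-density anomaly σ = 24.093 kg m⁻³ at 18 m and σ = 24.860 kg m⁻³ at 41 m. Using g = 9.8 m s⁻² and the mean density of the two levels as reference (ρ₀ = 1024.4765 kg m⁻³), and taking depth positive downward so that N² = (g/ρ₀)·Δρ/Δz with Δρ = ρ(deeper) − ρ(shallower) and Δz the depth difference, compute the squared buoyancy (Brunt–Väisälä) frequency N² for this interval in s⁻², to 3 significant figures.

3.19 × 10⁻⁴ s⁻²

Δρ = 1024.860 − 1024.093 = 0.767 kg m⁻³ over Δz = 41 − 18 = 23 m.
N² = (9.8/1024.4765) × (0.767/23) = 3.1900 × 10⁻⁴ s⁻² ≈ 3.19 × 10⁻⁴ s⁻².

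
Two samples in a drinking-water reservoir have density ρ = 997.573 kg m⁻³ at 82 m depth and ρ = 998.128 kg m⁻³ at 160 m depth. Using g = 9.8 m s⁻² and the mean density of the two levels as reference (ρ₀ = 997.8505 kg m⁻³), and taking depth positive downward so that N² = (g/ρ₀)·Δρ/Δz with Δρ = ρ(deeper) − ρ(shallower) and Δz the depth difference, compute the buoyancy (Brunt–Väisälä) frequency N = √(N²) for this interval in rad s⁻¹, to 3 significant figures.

8.36 × 10⁻³ rad s⁻¹

Δρ = 998.128 − 997.573 = 0.555 kg m⁻³ over Δz = 160 − 82 = 78 m.
N² = (9.8/997.8505) × (0.555/78) = 6.9881 × 10⁻⁵ s⁻².
N = √(6.9881 × 10⁻⁵) = 8.3595 × 10⁻³ rad s⁻¹ ≈ 8.36 × 10⁻³ rad s⁻¹.
Since Δρ > 0 the layer is stably stratified.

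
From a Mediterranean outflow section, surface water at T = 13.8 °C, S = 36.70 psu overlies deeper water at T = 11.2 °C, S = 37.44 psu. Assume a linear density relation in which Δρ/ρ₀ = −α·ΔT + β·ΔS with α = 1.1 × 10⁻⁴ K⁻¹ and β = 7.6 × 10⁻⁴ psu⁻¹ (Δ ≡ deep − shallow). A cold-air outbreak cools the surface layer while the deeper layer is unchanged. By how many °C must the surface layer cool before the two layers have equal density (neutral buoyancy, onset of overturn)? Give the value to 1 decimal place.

7.7 °C

Neutral buoyancy requires Δρ = 0, i.e. −α(T_deep − T_surf′) + β(S_deep − S_surf) = 0.
T_surf′ = T_deep − (β/α)·ΔS = 11.2 − (7.6 × 10⁻⁴/1.1 × 10⁻⁴)·(+0.74) = 6.087 °C.
Cooling required: 13.8 − (6.087) = 7.713 °C.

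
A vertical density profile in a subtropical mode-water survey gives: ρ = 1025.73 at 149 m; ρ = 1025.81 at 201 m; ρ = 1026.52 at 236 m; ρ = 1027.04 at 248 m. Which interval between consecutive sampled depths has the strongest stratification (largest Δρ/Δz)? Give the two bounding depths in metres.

Compute the density gradient over each adjacent pair:
  149–201 m: Δρ/Δz = 0.08/52 = 1.5 × 10⁻³ kg m⁻⁴
  201–236 m: Δρ/Δz = 0.71/35 = 0.020 kg m⁻⁴
  236–248 m: Δρ/Δz = 0.52/12 = 0.043 kg m⁻⁴
The largest gradient is in the 236–248 m interval — the pycnocline.

236–248 m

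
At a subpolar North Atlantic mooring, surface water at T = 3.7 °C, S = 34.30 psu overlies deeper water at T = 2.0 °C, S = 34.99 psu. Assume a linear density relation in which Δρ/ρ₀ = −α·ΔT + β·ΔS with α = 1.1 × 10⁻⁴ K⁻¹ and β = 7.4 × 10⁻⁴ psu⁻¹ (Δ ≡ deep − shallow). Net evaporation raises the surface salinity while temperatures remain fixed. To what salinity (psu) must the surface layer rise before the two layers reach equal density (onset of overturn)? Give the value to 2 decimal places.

Neutral buoyancy requires −α(T_deep − T_surf) + β(S_deep − S_surf′) = 0.
S_surf′ = S_deep − (α/β)·ΔT = 34.99 − (1.1 × 10⁻⁴/7.4 × 10⁻⁴)·(-1.7) = 35.2427 psu.
Increase required: 35.2427 − 34.30 = 0.9427 psu.

35.24 psu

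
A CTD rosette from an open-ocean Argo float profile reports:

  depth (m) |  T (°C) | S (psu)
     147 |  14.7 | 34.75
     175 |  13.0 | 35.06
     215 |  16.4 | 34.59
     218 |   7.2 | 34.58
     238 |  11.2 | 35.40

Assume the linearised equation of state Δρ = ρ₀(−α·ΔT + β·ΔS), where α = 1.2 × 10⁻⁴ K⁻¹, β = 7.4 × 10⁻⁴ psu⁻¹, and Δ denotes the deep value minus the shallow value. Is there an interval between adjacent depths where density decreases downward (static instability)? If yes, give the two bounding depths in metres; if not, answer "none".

Evaluate Δρ/ρ₀ = −αΔT + βΔS across each adjacent pair:
  147–175 m: −αΔT+βΔS = −(1.2 × 10⁻⁴)(-1.7)+(7.4 × 10⁻⁴)(+0.31) = 4.3 × 10⁻⁴ → stable
  175–215 m: −αΔT+βΔS = −(1.2 × 10⁻⁴)(+3.4)+(7.4 × 10⁻⁴)(-0.47) = -7.6 × 10⁻⁴ → UNSTABLE
  215–218 m: −αΔT+βΔS = −(1.2 × 10⁻⁴)(-9.2)+(7.4 × 10⁻⁴)(-0.01) = 1.1 × 10⁻³ → stable
  218–238 m: −αΔT+βΔS = −(1.2 × 10⁻⁴)(+4.0)+(7.4 × 10⁻⁴)(+0.82) = 1.3 × 10⁻⁴ → stable
The 175–215 m interval has Δρ < 0: lighter water underlies denser water.

175–215 m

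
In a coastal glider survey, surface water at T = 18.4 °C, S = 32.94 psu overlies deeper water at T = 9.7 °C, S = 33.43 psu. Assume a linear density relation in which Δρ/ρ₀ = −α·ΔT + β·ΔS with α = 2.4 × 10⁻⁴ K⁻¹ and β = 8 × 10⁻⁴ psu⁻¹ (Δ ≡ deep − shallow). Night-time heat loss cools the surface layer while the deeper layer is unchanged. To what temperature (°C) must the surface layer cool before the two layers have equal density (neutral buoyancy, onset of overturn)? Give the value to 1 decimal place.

Neutral buoyancy requires Δρ = 0, i.e. −α(T_deep − T_surf′) + β(S_deep − S_surf) = 0.
T_surf′ = T_deep − (β/α)·ΔS = 9.7 − (8 × 10⁻⁴/2.4 × 10⁻⁴)·(+0.49) = 8.067 °C.
Cooling required: 18.4 − (8.067) = 10.333 °C.

8.1 °C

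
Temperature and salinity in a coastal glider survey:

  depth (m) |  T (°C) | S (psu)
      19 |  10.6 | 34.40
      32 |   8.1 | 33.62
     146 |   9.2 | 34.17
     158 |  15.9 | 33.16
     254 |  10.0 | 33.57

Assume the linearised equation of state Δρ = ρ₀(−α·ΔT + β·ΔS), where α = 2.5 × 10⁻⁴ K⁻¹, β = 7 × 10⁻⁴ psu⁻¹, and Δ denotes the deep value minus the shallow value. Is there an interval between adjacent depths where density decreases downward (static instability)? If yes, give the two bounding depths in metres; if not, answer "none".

146–158 m

Evaluate Δρ/ρ₀ = −αΔT + βΔS across each adjacent pair:
  19–32 m: −αΔT+βΔS = −(2.5 × 10⁻⁴)(-2.5)+(7 × 10⁻⁴)(-0.78) = 7.9 × 10⁻⁵ → stable
  32–146 m: −αΔT+βΔS = −(2.5 × 10⁻⁴)(+1.1)+(7 × 10⁻⁴)(+0.55) = 1.1 × 10⁻⁴ → stable
  146–158 m: −αΔT+βΔS = −(2.5 × 10⁻⁴)(+6.7)+(7 × 10⁻⁴)(-1.01) = -2.4 × 10⁻³ → UNSTABLE
  158–254 m: −αΔT+βΔS = −(2.5 × 10⁻⁴)(-5.9)+(7 × 10⁻⁴)(+0.41) = 1.8 × 10⁻³ → stable
The 146–158 m interval has Δρ < 0: lighter water underlies denser water.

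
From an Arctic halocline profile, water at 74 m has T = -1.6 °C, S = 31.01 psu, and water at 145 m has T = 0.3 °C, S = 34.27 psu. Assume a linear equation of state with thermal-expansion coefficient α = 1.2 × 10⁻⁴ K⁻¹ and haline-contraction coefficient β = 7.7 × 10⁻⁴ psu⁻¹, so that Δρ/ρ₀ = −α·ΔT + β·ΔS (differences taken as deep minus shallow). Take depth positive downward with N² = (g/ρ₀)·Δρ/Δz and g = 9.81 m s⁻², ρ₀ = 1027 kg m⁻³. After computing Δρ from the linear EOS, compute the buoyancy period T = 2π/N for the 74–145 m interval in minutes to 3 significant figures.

ΔT = +1.9 K, ΔS = +3.26 psu (deep − shallow).
Δρ/ρ₀ = −αΔT + βΔS = -2.28 × 10⁻⁴ + 2.5102 × 10⁻³ = 2.2822 × 10⁻³, so Δρ ≈ 2.344 kg m⁻³.
N² = (g/ρ₀)·Δρ/Δz = g·(Δρ/ρ₀)/Δz = 9.81 × 2.2822 × 10⁻³ / 71 = 3.1533 × 10⁻⁴ s⁻².
N = √(3.1533 × 10⁻⁴) = 0.017758 rad s⁻¹ → T = 2π/N = 353.82 s = 5.8970 min ≈ 5.90 min.

5.90 min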